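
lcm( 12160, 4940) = 158080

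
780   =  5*156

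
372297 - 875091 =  - 502794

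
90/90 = 1 = 1.00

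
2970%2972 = 2970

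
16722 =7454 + 9268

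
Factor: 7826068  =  2^2 * 1956517^1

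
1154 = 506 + 648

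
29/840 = 29/840= 0.03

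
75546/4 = 37773/2 = 18886.50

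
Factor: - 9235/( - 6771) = 3^( - 1 )*5^1*37^ ( - 1)*61^ ( - 1 )*1847^1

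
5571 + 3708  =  9279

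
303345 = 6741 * 45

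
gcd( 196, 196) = 196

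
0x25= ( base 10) 37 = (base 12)31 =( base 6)101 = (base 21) 1g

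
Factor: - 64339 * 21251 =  - 11^1*79^1*269^1 * 5849^1  =  - 1367268089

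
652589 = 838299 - 185710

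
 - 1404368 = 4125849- 5530217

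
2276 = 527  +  1749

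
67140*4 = 268560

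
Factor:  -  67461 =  - 3^1 * 113^1 * 199^1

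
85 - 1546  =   - 1461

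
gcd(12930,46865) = 5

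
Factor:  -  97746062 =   -  2^1*48873031^1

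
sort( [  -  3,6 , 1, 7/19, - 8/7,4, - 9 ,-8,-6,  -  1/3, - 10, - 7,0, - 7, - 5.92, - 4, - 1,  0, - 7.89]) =[ - 10, - 9, - 8,  -  7.89, - 7, -7, -6 , - 5.92, - 4, - 3, - 8/7, - 1, - 1/3,0,0,7/19,1,4,6]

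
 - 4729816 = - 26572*178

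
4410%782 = 500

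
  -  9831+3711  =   - 6120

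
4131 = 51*81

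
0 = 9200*0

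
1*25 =25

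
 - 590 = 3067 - 3657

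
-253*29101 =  - 7362553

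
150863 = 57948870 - 57798007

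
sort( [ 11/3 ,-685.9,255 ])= [ - 685.9, 11/3, 255] 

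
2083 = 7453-5370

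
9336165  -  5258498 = 4077667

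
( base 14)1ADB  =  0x1321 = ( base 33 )4GD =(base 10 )4897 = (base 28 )66P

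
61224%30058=1108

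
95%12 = 11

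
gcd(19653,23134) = 1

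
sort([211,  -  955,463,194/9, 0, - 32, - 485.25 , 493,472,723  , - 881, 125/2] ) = [ - 955, - 881,-485.25, - 32 , 0, 194/9, 125/2 , 211,463,472, 493, 723 ]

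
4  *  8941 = 35764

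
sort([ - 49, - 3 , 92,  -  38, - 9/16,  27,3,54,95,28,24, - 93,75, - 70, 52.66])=[ - 93, - 70,-49, -38, - 3, - 9/16,3,24, 27,28,52.66,54,75, 92,95]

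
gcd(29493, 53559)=9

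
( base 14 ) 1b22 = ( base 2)1001101000010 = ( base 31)541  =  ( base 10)4930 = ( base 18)F3G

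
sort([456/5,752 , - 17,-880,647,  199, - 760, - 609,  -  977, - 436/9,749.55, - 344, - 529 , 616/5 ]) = [ - 977,- 880, - 760, - 609, - 529, - 344, - 436/9, - 17, 456/5, 616/5,199, 647,  749.55,752]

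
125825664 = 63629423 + 62196241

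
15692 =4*3923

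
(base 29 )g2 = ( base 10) 466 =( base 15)211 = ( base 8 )722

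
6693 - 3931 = 2762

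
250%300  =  250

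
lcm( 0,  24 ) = 0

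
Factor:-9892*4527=- 2^2 *3^2*503^1*2473^1 =-44781084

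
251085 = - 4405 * ( - 57) 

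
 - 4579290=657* (-6970)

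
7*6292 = 44044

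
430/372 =1 + 29/186 = 1.16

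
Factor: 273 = 3^1 * 7^1*13^1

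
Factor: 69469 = 127^1*547^1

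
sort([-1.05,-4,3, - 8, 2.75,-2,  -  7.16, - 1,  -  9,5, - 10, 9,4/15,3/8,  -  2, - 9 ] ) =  [-10,  -  9,  -  9, - 8, - 7.16, - 4, - 2, - 2,- 1.05,-1, 4/15,3/8,2.75 , 3, 5 , 9]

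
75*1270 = 95250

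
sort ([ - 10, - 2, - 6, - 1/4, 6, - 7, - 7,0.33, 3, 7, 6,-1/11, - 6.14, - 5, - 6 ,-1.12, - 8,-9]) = [- 10,  -  9, - 8,-7, - 7, - 6.14, - 6, - 6, - 5, - 2,  -  1.12, - 1/4,-1/11,0.33 , 3,  6, 6, 7]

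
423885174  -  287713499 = 136171675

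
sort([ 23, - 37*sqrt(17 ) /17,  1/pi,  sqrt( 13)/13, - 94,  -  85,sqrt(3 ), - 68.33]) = [ - 94,  -  85, - 68.33, - 37*sqrt( 17 )/17,sqrt (13)/13,  1/pi,sqrt(3) , 23]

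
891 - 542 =349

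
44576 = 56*796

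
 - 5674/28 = - 203 + 5/14 =- 202.64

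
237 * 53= 12561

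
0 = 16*0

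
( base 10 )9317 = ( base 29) B28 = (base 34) 821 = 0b10010001100101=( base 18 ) 1adb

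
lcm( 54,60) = 540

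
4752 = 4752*1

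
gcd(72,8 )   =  8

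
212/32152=53/8038  =  0.01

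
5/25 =1/5=0.20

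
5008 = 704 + 4304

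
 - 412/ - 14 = 206/7 = 29.43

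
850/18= 47+2/9 = 47.22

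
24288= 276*88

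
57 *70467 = 4016619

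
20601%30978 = 20601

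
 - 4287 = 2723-7010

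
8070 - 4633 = 3437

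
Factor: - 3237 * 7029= -3^3 *11^1*13^1*71^1*83^1 = - 22752873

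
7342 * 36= 264312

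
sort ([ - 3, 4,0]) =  [ - 3, 0, 4] 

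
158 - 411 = -253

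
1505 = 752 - - 753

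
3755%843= 383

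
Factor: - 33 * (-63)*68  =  141372 = 2^2 * 3^3*7^1*11^1*17^1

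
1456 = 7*208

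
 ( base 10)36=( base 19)1h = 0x24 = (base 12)30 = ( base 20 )1g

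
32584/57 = 571 + 37/57 = 571.65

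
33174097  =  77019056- 43844959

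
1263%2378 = 1263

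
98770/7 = 14110 = 14110.00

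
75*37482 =2811150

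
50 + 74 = 124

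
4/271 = 4/271 = 0.01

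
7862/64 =122 + 27/32= 122.84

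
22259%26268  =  22259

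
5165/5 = 1033 = 1033.00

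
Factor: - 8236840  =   - 2^3 * 5^1*17^1* 12113^1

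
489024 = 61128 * 8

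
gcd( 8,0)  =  8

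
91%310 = 91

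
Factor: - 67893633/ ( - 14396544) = 7543737/1599616 = 2^( - 7)*3^2*12497^( - 1)*838193^1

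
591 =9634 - 9043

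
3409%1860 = 1549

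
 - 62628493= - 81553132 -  - 18924639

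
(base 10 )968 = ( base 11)800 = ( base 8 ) 1710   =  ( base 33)tb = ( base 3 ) 1022212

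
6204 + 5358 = 11562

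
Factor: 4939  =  11^1*449^1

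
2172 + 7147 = 9319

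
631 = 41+590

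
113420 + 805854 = 919274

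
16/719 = 16/719 = 0.02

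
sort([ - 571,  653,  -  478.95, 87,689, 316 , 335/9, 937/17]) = [ - 571,  -  478.95, 335/9,937/17, 87,316, 653,689]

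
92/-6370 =-46/3185  =  - 0.01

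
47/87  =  47/87 = 0.54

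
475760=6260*76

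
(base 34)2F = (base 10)83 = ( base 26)35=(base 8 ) 123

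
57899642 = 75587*766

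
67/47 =1 + 20/47 = 1.43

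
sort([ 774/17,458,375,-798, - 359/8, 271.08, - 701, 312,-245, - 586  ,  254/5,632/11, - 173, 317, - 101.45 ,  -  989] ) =[ - 989, - 798, -701,-586 ,-245,-173 ,-101.45, - 359/8 , 774/17 , 254/5, 632/11, 271.08 , 312 , 317  ,  375, 458 ] 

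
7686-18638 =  -10952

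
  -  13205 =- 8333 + -4872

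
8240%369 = 122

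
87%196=87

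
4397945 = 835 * 5267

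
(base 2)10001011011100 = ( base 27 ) C6E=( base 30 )9re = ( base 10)8924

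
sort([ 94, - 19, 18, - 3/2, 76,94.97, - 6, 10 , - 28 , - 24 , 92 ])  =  [ - 28,-24, - 19 , - 6,  -  3/2, 10,18,  76,92,  94,94.97] 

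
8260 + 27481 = 35741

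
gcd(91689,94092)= 3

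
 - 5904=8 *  ( - 738)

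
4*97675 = 390700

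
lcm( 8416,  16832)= 16832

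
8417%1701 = 1613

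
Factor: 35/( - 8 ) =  - 2^( - 3)*5^1*7^1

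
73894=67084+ 6810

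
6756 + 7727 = 14483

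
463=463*1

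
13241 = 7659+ 5582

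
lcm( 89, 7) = 623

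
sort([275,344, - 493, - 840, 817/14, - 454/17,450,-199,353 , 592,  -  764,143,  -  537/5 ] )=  [ - 840 , -764, - 493, - 199, - 537/5, - 454/17,817/14,143,275,  344,353, 450,592]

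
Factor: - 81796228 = -2^2*31^1*347^1*1901^1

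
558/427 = 1 + 131/427 = 1.31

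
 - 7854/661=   -  12+78/661=- 11.88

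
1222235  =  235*5201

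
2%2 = 0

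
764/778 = 382/389=   0.98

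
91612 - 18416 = 73196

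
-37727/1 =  - 37727 = - 37727.00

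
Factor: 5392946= 2^1*13^1*31^1*6691^1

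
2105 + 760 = 2865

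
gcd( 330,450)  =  30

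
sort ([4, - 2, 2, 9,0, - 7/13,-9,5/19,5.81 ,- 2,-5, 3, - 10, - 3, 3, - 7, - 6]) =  [  -  10, - 9,-7,-6, - 5, - 3,- 2,-2,-7/13,0, 5/19,2,3, 3, 4 , 5.81, 9] 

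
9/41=9/41 = 0.22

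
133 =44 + 89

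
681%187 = 120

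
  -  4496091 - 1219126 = -5715217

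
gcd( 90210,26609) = 1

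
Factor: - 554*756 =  - 418824= - 2^3* 3^3*7^1*277^1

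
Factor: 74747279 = 74747279^1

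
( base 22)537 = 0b100110111101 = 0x9bd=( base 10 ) 2493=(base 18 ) 7c9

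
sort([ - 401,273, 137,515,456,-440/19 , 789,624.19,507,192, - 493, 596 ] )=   [  -  493, -401, - 440/19,137, 192,273,456,507,515, 596,624.19,789 ]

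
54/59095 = 54/59095=0.00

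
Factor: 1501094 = 2^1*7^1*179^1*599^1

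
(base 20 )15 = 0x19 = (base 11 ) 23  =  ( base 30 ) P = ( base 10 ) 25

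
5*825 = 4125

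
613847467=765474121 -151626654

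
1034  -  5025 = -3991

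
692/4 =173  =  173.00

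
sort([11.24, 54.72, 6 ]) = [ 6,11.24,54.72 ] 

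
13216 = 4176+9040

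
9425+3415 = 12840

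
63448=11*5768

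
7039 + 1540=8579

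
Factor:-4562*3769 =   -  17194178= -2^1 *2281^1*3769^1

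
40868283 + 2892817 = 43761100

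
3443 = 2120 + 1323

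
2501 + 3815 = 6316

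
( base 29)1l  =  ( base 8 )62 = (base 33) 1H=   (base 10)50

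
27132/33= 822 + 2/11= 822.18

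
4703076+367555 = 5070631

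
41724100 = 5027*8300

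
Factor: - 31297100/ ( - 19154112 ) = 7824275/4788528 = 2^( - 4)*3^ ( - 1) *5^2*99761^( - 1 ) * 312971^1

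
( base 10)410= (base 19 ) 12b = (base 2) 110011010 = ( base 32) CQ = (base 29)E4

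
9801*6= 58806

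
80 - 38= 42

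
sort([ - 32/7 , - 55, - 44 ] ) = [ - 55 , - 44, - 32/7 ] 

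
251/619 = 251/619 =0.41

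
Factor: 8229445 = 5^1* 7^1*17^1*13831^1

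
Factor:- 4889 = - 4889^1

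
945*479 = 452655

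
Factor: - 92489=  - 92489^1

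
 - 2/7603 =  - 1 + 7601/7603=- 0.00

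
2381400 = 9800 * 243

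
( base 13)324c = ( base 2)1101101010001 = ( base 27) 9g0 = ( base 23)D51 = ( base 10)6993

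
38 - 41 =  - 3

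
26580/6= 4430 = 4430.00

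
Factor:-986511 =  - 3^1*328837^1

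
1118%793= 325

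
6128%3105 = 3023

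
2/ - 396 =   -  1 + 197/198 = - 0.01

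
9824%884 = 100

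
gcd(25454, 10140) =26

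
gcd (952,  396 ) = 4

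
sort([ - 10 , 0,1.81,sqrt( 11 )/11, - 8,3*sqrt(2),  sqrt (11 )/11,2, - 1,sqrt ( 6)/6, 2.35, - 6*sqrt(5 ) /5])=[ - 10, - 8, - 6*sqrt(5)/5, - 1 , 0,sqrt ( 11)/11,sqrt ( 11)/11  ,  sqrt(6 ) /6, 1.81, 2, 2.35, 3*sqrt(2)]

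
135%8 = 7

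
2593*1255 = 3254215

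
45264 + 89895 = 135159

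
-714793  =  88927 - 803720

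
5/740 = 1/148 = 0.01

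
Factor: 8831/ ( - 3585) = -3^(-1 )*5^( - 1)*239^( - 1)*8831^1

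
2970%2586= 384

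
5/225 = 1/45 = 0.02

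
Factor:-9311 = -9311^1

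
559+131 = 690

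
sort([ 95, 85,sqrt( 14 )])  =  [ sqrt ( 14), 85,95]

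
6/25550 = 3/12775 = 0.00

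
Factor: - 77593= - 31^1*2503^1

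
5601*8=44808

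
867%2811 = 867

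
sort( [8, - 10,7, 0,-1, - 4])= [ - 10, - 4 ,-1, 0,7,8 ]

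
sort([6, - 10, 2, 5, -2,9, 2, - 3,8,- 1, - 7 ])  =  [ -10,-7, - 3, - 2, - 1,2, 2  ,  5, 6,  8, 9 ]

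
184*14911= 2743624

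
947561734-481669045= 465892689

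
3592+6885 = 10477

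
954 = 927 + 27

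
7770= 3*2590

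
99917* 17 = 1698589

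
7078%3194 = 690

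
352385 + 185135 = 537520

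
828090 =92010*9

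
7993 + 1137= 9130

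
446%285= 161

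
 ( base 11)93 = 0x66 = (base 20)52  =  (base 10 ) 102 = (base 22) 4E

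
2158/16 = 1079/8  =  134.88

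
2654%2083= 571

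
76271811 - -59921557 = 136193368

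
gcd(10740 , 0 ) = 10740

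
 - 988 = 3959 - 4947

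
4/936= 1/234 = 0.00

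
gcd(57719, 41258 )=1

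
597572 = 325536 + 272036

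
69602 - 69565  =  37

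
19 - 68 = -49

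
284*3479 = 988036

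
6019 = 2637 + 3382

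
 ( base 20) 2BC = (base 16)408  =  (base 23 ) 1LK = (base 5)13112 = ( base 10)1032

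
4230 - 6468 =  - 2238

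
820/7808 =205/1952 = 0.11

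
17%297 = 17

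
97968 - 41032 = 56936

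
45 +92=137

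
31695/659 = 31695/659= 48.10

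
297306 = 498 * 597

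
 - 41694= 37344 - 79038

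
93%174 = 93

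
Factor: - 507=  - 3^1*13^2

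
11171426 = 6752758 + 4418668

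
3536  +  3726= 7262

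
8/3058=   4/1529 =0.00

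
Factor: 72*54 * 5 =2^4*3^5*5^1 =19440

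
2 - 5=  - 3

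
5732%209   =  89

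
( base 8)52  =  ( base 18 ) 26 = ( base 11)39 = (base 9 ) 46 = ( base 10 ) 42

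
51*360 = 18360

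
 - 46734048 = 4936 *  ( - 9468)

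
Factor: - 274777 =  - 274777^1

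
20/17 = 20/17 = 1.18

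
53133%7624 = 7389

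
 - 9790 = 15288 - 25078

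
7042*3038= 21393596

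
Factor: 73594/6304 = 36797/3152=2^(-4) * 31^1*197^( - 1) * 1187^1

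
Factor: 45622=2^1*22811^1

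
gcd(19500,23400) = 3900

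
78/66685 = 78/66685 = 0.00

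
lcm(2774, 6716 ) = 127604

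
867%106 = 19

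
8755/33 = 8755/33 = 265.30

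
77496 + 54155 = 131651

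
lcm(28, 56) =56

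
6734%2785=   1164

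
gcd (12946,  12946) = 12946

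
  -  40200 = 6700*( - 6)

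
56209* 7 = 393463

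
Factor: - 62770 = - 2^1* 5^1*6277^1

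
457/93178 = 457/93178 = 0.00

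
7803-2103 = 5700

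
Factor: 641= 641^1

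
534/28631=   534/28631 = 0.02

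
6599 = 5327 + 1272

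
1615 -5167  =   - 3552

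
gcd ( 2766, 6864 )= 6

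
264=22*12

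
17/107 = 17/107 = 0.16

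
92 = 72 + 20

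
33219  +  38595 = 71814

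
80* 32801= 2624080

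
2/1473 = 2/1473 = 0.00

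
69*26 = 1794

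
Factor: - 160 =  - 2^5*5^1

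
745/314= 2+ 117/314 =2.37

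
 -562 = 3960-4522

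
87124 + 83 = 87207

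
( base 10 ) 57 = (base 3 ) 2010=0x39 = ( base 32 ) 1p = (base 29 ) 1S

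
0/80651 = 0=   0.00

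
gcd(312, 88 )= 8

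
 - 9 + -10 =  - 19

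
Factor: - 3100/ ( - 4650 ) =2^1*3^ (-1) = 2/3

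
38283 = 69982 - 31699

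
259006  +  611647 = 870653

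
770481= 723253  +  47228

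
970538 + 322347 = 1292885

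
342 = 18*19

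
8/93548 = 2/23387 = 0.00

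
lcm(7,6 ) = 42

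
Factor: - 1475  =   - 5^2 *59^1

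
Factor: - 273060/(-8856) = 185/6 = 2^( - 1 )*3^ ( - 1)*5^1 *37^1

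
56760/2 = 28380=28380.00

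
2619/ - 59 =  - 2619/59 = -44.39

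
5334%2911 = 2423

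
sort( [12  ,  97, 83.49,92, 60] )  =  [ 12, 60,83.49, 92,97] 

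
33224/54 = 16612/27  =  615.26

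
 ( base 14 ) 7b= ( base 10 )109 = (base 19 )5e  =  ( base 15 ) 74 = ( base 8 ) 155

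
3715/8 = 3715/8 = 464.38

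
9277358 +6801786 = 16079144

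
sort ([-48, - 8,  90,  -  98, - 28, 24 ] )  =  [ - 98, - 48 ,-28,-8, 24, 90] 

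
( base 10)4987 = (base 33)4J4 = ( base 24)8FJ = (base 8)11573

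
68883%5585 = 1863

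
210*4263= 895230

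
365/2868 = 365/2868 = 0.13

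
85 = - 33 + 118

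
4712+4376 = 9088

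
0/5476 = 0 = 0.00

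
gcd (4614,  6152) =1538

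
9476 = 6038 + 3438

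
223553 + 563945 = 787498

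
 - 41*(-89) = 3649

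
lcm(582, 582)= 582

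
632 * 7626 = 4819632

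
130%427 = 130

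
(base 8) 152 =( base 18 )5G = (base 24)4A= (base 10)106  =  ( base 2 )1101010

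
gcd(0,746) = 746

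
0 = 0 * 3115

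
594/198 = 3= 3.00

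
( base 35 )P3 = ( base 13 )527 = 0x36E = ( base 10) 878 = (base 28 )13A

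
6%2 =0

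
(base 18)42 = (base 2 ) 1001010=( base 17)46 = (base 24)32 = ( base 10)74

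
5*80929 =404645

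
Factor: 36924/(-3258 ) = -2^1 * 3^ ( - 1 )*17^1 = - 34/3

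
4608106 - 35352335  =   - 30744229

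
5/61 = 5/61 = 0.08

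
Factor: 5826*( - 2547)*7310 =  - 2^2 * 3^3*5^1 * 17^1*  43^1*283^1*971^1 = - 108471788820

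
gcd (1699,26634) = 1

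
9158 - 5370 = 3788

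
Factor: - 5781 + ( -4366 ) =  - 73^1*139^1 = - 10147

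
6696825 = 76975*87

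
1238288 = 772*1604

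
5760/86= 66+ 42/43 = 66.98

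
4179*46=192234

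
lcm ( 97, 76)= 7372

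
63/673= 63/673 =0.09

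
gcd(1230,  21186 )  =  6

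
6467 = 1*6467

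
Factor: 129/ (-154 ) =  - 2^( - 1)*3^1*7^(  -  1)*11^ ( - 1)*43^1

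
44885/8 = 5610 + 5/8 = 5610.62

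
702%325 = 52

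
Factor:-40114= -2^1* 31^1 * 647^1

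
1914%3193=1914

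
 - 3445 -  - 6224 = 2779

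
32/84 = 8/21 = 0.38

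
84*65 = 5460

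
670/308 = 335/154 = 2.18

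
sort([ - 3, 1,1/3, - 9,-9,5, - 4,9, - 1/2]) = [-9, - 9,-4 ,-3, - 1/2, 1/3,1, 5,9] 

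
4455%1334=453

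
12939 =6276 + 6663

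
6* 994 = 5964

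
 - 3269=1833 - 5102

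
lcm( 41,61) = 2501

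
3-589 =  - 586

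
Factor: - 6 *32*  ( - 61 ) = 11712 = 2^6*3^1 * 61^1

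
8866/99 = 806/9 = 89.56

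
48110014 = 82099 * 586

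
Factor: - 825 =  - 3^1 * 5^2*11^1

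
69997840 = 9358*7480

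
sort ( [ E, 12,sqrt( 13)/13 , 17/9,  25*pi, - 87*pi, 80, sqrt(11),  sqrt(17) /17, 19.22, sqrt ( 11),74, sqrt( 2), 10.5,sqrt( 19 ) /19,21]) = [ - 87*pi, sqrt (19)/19, sqrt( 17)/17 , sqrt(13)/13, sqrt( 2), 17/9,E,sqrt( 11),sqrt (11), 10.5,12, 19.22 , 21, 74,25*pi, 80]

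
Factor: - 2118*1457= - 2^1*3^1*31^1*47^1*353^1 = - 3085926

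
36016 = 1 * 36016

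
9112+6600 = 15712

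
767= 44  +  723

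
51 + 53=104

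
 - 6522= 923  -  7445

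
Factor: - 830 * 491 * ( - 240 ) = 97807200   =  2^5 * 3^1*5^2 * 83^1*491^1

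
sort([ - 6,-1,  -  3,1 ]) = [ - 6, - 3, - 1, 1 ] 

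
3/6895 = 3/6895=0.00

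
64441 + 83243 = 147684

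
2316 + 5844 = 8160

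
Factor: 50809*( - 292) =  - 14836228  =  - 2^2*11^1*31^1*73^1*149^1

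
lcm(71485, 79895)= 1358215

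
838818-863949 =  - 25131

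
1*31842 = 31842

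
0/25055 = 0 = 0.00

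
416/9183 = 416/9183 = 0.05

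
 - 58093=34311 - 92404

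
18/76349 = 18/76349 =0.00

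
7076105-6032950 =1043155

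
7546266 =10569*714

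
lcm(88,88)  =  88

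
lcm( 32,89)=2848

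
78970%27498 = 23974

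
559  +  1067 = 1626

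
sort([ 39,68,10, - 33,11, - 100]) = [ - 100,  -  33,10,11, 39,68] 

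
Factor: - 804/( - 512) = 2^( - 7)*3^1 * 67^1  =  201/128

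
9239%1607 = 1204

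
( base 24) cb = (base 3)102002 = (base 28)AJ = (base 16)12b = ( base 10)299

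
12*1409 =16908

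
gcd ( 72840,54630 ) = 18210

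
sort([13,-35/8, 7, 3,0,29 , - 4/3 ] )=[  -  35/8, -4/3, 0, 3, 7, 13 , 29] 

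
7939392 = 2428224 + 5511168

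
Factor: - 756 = - 2^2* 3^3*7^1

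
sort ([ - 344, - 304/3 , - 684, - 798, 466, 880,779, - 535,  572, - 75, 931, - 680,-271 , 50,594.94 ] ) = [ - 798, - 684, - 680,  -  535, - 344, - 271, - 304/3 , - 75, 50 , 466,  572, 594.94 , 779,880 , 931]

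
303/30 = 101/10=10.10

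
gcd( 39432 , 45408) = 24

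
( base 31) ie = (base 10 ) 572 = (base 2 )1000111100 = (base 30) j2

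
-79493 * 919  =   - 73054067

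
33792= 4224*8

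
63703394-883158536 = -819455142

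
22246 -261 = 21985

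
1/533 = 1/533  =  0.00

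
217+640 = 857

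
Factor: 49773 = 3^1*47^1*353^1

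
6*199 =1194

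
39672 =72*551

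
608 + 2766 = 3374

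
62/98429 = 62/98429= 0.00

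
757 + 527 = 1284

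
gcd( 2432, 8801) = 1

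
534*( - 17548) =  - 9370632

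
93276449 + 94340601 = 187617050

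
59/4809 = 59/4809 = 0.01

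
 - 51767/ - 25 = 2070 + 17/25=2070.68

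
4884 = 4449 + 435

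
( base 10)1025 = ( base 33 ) V2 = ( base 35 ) TA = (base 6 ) 4425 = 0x401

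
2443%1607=836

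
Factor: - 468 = -2^2 * 3^2*13^1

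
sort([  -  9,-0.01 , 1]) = [- 9,  -  0.01,1] 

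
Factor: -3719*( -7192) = 2^3 *29^1*31^1*3719^1 =26747048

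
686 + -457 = 229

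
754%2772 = 754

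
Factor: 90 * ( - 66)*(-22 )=130680 = 2^3 * 3^3*5^1*11^2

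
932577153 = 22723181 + 909853972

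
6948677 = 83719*83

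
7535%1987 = 1574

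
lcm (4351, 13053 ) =13053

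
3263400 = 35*93240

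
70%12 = 10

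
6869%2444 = 1981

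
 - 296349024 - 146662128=-443011152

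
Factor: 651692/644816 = 2^( - 2)*211^(  -  1)*853^1 = 853/844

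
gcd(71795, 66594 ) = 1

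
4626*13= 60138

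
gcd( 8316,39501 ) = 2079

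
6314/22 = 287 = 287.00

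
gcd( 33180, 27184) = 4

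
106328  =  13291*8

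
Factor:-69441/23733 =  - 3^(-3) * 79^1 = - 79/27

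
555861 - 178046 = 377815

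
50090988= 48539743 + 1551245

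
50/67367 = 50/67367 = 0.00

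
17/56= 17/56 = 0.30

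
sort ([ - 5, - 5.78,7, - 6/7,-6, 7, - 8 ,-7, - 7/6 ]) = [-8, - 7,-6, - 5.78,-5,-7/6,-6/7, 7, 7]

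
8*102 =816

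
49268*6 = 295608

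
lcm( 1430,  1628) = 105820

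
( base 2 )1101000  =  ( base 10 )104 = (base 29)3H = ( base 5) 404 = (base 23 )4c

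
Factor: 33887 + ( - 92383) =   -  2^7 * 457^1 = -  58496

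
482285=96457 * 5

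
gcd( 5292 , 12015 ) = 27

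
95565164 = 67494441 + 28070723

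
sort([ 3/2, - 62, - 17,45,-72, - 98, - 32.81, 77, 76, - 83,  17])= [  -  98, - 83,-72, - 62,-32.81, - 17,3/2,17,45 , 76,77 ] 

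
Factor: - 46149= - 3^1*15383^1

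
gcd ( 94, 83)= 1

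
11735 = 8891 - -2844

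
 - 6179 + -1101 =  - 7280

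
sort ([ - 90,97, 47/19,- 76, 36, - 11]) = [ - 90,-76, - 11, 47/19, 36, 97]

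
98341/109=902 + 23/109 = 902.21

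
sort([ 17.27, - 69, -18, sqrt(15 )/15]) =[ - 69, - 18,sqrt(15 )/15,17.27]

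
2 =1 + 1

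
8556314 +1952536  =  10508850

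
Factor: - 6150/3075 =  - 2^1 = -2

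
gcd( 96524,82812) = 4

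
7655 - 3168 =4487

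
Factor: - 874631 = - 227^1 *3853^1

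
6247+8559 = 14806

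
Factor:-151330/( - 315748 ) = 2^(  -  1)*5^1*37^1*193^ ( - 1) = 185/386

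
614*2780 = 1706920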